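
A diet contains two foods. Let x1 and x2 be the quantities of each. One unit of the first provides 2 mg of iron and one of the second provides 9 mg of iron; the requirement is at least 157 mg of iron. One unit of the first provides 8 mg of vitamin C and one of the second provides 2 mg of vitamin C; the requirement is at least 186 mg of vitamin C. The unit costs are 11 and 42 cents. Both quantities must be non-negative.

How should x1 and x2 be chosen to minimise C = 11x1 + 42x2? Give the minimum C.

x1 = 20, x2 = 13, minimum C = 766

The feasible region is unbounded (it extends along (0, 1), (1, 0)), but C strictly increases along every unbounded feasible direction, so there is no improving ray and the minimum is attained at a vertex.

The optimum lies where 2x1 + 9x2 = 157 and 8x1 + 2x2 = 186.
Solving simultaneously gives x1 = 20, x2 = 13.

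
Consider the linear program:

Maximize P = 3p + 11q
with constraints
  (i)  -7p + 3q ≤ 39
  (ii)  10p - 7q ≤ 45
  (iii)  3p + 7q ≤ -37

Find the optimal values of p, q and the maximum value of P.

Feasible corners and P = 3p + 11q:
  (-408/19, -705/19) → P = -8979/19
  (-192/29, -71/29) → P = -1357/29
  (8/13, -505/91) → P = -5387/91

At the optimal vertex, -7p + 3q = 39 and 3p + 7q = -37.
Solving simultaneously gives p = -192/29, q = -71/29.

p = -192/29, q = -71/29, maximum P = -1357/29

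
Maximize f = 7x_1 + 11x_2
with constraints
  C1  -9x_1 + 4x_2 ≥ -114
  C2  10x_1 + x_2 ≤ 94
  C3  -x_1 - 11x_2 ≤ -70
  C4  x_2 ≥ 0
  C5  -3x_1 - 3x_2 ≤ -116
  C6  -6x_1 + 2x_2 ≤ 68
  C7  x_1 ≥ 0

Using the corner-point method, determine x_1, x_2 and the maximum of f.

x_1 = 60/13, x_2 = 622/13, maximum f = 7262/13

Vertices and f = 7x_1 + 11x_2:
  (166/27, 878/27) → f = 10820/27
  (60/13, 622/13) → f = 7262/13
  (7/6, 75/2) → f = 1262/3

The optimum lies where 10x_1 + x_2 = 94 and -6x_1 + 2x_2 = 68.
Solving simultaneously gives x_1 = 60/13, x_2 = 622/13.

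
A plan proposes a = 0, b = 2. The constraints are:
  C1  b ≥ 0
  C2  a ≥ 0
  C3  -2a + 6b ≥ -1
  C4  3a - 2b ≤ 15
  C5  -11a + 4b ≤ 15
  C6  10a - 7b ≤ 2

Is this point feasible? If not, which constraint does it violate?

C1: 2 ≥ 0 ✓
C2: 0 ≥ 0 ✓
C3: 12 ≥ -1 ✓
C4: -4 ≤ 15 ✓
C5: 8 ≤ 15 ✓
C6: -14 ≤ 2 ✓

feasible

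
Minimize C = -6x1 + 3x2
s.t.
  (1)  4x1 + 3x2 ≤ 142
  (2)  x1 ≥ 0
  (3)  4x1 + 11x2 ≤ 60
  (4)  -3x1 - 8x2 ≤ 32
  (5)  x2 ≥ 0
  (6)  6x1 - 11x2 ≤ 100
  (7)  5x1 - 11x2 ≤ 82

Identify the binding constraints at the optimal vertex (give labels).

(3) and (5)

Corner points and C = -6x1 + 3x2:
  (0, 60/11) → C = 180/11
  (0, 0) → C = 0
  (15, 0) → C = -90

The minimum is at (15, 0). Substituting into each constraint, equality holds for (3) and (5); the remaining constraints have slack.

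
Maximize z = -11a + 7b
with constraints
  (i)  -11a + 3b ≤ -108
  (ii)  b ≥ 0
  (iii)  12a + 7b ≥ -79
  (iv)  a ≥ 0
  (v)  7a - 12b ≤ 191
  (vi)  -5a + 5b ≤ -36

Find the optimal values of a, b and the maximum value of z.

a = 54/5, b = 18/5, maximum z = -468/5

Corner points and z = -11a + 7b:
  (108/11, 0) → z = -108
  (54/5, 18/5) → z = -468/5
  (191/7, 0) → z = -2101/7
The feasible region is unbounded (it extends along (1, 1), (12, 7)), but z strictly decreases along every unbounded feasible direction, so there is no improving ray and the maximum is attained at a vertex.

The binding constraints are -11a + 3b = -108 and -5a + 5b = -36.
Solving simultaneously gives a = 54/5, b = 18/5.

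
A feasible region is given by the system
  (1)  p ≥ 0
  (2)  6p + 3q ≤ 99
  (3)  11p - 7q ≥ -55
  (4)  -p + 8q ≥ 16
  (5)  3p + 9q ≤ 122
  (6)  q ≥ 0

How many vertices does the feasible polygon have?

Of the 15 pairwise boundary intersections, those satisfying every inequality are:
  (0, 55/7)
  (0, 2)
  (248/17, 65/17)
  (35/3, 29/3)
  (359/120, 1507/120)

5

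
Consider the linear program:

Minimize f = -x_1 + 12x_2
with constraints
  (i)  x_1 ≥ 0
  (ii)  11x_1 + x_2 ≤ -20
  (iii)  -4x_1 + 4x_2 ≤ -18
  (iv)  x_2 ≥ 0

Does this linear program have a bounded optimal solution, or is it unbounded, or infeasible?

The boundaries x_1 = 0 and 11x_1 + x_2 = -20 meet at (0, -20), but that point violates x_2 ≥ 0. Every candidate vertex is excluded by some other constraint, so the feasible region is empty.

infeasible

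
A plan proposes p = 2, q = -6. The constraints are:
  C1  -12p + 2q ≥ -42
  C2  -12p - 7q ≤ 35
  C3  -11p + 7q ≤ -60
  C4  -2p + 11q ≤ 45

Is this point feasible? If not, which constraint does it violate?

C1: -36 ≥ -42 ✓
C2: 18 ≤ 35 ✓
C3: -64 ≤ -60 ✓
C4: -70 ≤ 45 ✓

feasible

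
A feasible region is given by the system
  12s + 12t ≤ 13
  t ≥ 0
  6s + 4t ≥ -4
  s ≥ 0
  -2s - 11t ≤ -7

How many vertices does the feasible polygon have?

Intersecting each pair of boundary lines and keeping only the points that satisfy every inequality leaves:
  (0, 13/12)
  (59/108, 29/54)
  (0, 7/11)

3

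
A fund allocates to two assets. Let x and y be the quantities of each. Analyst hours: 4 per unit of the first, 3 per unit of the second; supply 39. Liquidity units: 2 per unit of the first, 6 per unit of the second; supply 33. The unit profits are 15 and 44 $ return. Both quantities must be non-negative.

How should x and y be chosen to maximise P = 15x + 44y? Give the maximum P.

x = 15/2, y = 3, maximum P = 489/2

Feasible corners and P = 15x + 44y:
  (0, 0) → P = 0
  (0, 11/2) → P = 242
  (39/4, 0) → P = 585/4
  (15/2, 3) → P = 489/2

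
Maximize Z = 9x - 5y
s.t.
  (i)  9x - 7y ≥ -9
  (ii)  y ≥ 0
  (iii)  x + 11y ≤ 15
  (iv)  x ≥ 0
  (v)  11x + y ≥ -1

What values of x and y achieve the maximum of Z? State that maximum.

Extreme points and Z = 9x - 5y:
  (3/53, 72/53) → Z = -333/53
  (0, 9/7) → Z = -45/7
  (15, 0) → Z = 135
  (0, 0) → Z = 0

x = 15, y = 0, maximum Z = 135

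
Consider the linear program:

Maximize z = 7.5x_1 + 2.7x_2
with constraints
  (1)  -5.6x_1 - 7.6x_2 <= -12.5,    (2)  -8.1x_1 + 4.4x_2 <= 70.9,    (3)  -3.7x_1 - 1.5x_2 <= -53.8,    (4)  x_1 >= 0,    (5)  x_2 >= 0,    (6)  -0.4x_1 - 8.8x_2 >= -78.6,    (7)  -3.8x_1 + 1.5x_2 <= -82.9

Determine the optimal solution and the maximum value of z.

x_1 = 196.5, x_2 = 0, maximum z = 1473.75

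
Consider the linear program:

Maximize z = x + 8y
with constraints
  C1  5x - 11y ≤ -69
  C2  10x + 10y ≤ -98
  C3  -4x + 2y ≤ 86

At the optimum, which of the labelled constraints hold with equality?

C2 and C3

Vertices and z = x + 8y:
  (-221/20, 5/4) → z = -21/20
  (-404/17, -77/17) → z = -60
  (-88/5, 39/5) → z = 224/5

The maximum is at (-88/5, 39/5). Substituting into each constraint, equality holds for C2 and C3; the remaining constraints have slack.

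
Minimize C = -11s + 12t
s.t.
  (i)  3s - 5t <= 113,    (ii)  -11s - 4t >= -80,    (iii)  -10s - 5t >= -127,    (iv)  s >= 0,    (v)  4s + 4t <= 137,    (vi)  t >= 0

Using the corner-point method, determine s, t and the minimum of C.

s = 80/11, t = 0, minimum C = -80

Corner points and C = -11s + 12t:
  (0, 20) → C = 240
  (80/11, 0) → C = -80
  (0, 0) → C = 0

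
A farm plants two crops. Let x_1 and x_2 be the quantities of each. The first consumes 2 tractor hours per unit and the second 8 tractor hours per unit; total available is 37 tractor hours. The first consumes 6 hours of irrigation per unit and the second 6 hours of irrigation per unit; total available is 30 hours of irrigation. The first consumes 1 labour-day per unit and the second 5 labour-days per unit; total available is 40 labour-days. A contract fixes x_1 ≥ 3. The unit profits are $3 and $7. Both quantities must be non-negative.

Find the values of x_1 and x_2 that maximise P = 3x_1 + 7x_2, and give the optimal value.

Extreme points and P = 3x_1 + 7x_2:
  (5, 0) → P = 15
  (3, 0) → P = 9
  (3, 2) → P = 23

x_1 = 3, x_2 = 2, maximum P = 23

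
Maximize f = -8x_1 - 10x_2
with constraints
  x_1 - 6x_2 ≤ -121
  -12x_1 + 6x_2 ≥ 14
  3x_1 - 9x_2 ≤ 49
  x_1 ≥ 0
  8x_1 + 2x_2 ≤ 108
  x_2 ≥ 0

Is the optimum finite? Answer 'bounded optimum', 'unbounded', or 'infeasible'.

bounded optimum

Extreme points and f = -8x_1 - 10x_2:
  (0, 121/6) → f = -605/3
  (203/25, 538/25) → f = -7004/25
  (0, 54) → f = -540
The feasible region has finitely many vertices and no improving ray; the maximum is -605/3 at (0, 121/6).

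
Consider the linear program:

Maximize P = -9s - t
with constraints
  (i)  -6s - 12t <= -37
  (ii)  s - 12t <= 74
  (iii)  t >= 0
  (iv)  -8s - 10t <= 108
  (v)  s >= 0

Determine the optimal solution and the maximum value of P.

Feasible corners and P = -9s - t:
  (37/6, 0) → P = -111/2
  (0, 37/12) → P = -37/12
  (74, 0) → P = -666
The feasible region is unbounded (it extends along (0, 1), (12, 1)), but P strictly decreases along every unbounded feasible direction, so there is no improving ray and the maximum is attained at a vertex.

s = 0, t = 37/12, maximum P = -37/12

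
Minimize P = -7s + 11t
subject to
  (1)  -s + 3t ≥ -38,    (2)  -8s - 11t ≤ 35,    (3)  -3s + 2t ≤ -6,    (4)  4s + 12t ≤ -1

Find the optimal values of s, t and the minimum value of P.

At the optimal vertex, -s + 3t = -38 and 4s + 12t = -1.
Solving simultaneously gives s = 151/8, t = -51/8.

s = 151/8, t = -51/8, minimum P = -809/4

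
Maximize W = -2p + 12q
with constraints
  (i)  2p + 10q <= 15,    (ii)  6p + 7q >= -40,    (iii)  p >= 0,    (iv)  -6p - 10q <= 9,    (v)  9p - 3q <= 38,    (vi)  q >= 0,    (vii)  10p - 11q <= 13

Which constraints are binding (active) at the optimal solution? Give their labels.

Corner points and W = -2p + 12q:
  (0, 3/2) → W = 18
  (295/122, 62/61) → W = 449/61
  (0, 0) → W = 0
  (13/10, 0) → W = -13/5

The maximum is at (0, 3/2). Substituting into each constraint, equality holds for (i) and (iii); the remaining constraints have slack.

(i) and (iii)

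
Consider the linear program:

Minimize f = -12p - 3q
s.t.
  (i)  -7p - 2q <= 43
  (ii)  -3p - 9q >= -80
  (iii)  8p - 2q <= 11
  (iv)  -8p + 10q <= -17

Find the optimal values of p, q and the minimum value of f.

p = 19/16, q = -3/4, minimum f = -12

Vertices and f = -12p - 3q:
  (-32/15, -421/30) → f = 677/10
  (-198/43, -463/86) → f = 6141/86
  (19/16, -3/4) → f = -12

The optimum lies where 8p - 2q = 11 and -8p + 10q = -17.
Solving simultaneously gives p = 19/16, q = -3/4.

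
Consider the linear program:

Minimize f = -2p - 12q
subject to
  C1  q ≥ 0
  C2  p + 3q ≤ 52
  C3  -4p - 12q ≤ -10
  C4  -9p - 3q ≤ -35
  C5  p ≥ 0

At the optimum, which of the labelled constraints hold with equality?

C2 and C5

Vertices and f = -2p - 12q:
  (52, 0) → f = -104
  (35/9, 0) → f = -70/9
  (0, 52/3) → f = -208
  (0, 35/3) → f = -140

The minimum is at (0, 52/3). Substituting into each constraint, equality holds for C2 and C5; the remaining constraints have slack.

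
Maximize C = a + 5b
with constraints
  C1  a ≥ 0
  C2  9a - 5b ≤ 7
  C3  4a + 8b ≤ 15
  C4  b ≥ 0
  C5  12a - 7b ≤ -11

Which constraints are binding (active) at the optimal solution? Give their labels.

Vertices and C = a + 5b:
  (0, 15/8) → C = 75/8
  (0, 11/7) → C = 55/7
  (17/124, 56/31) → C = 1137/124

The maximum is at (0, 15/8). Substituting into each constraint, equality holds for C1 and C3; the remaining constraints have slack.

C1 and C3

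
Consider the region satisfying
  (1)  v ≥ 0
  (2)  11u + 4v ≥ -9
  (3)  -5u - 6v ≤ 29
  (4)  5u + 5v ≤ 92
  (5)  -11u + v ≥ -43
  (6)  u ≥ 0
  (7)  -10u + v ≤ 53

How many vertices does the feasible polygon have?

4

Intersecting each pair of boundary lines and keeping only the points that satisfy every inequality leaves:
  (43/11, 0)
  (0, 0)
  (307/60, 797/60)
  (0, 92/5)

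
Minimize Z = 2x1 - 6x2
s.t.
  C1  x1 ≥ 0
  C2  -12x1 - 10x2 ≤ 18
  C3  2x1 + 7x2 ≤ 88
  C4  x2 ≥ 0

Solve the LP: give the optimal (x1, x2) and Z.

Vertices and Z = 2x1 - 6x2:
  (0, 88/7) → Z = -528/7
  (0, 0) → Z = 0
  (44, 0) → Z = 88

At the optimal vertex, x1 = 0 and 2x1 + 7x2 = 88.
Solving simultaneously gives x1 = 0, x2 = 88/7.

x1 = 0, x2 = 88/7, minimum Z = -528/7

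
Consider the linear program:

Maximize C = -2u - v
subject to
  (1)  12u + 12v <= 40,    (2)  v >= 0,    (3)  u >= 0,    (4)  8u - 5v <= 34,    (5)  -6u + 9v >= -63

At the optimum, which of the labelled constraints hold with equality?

(2) and (3)

Feasible corners and C = -2u - v:
  (10/3, 0) → C = -20/3
  (0, 10/3) → C = -10/3
  (0, 0) → C = 0

The maximum is at (0, 0). Substituting into each constraint, equality holds for (2) and (3); the remaining constraints have slack.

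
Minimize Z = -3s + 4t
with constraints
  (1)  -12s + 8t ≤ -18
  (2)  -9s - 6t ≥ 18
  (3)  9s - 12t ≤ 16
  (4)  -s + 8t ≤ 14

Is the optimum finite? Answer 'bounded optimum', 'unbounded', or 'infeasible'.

infeasible

The boundaries -12s + 8t = -18 and -9s - 6t = 18 meet at (-1/4, -21/8), but that point violates 9s - 12t ≤ 16. Every candidate vertex is excluded by some other constraint, so the feasible region is empty.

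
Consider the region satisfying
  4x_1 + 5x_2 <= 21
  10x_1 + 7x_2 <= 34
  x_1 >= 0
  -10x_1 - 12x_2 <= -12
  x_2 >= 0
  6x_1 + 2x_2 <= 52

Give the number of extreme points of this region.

Of the 15 pairwise boundary intersections, those satisfying every inequality are:
  (23/22, 37/11)
  (0, 21/5)
  (17/5, 0)
  (0, 1)
  (6/5, 0)

5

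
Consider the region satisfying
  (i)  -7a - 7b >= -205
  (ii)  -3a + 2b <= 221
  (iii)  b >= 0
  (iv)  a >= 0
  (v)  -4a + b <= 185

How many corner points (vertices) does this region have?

Of the 10 pairwise boundary intersections, those satisfying every inequality are:
  (205/7, 0)
  (0, 205/7)
  (0, 0)

3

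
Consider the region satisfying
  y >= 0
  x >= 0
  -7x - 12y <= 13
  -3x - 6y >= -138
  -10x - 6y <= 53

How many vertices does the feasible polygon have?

3

Of the 10 pairwise boundary intersections, those satisfying every inequality are:
  (0, 0)
  (46, 0)
  (0, 23)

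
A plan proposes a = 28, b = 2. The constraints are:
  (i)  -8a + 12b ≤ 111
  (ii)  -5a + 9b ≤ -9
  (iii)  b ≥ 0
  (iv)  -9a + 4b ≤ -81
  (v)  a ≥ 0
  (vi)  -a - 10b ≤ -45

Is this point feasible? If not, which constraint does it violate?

(i): -200 ≤ 111 ✓
(ii): -122 ≤ -9 ✓
(iii): 2 ≥ 0 ✓
(iv): -244 ≤ -81 ✓
(v): 28 ≥ 0 ✓
(vi): -48 ≤ -45 ✓

feasible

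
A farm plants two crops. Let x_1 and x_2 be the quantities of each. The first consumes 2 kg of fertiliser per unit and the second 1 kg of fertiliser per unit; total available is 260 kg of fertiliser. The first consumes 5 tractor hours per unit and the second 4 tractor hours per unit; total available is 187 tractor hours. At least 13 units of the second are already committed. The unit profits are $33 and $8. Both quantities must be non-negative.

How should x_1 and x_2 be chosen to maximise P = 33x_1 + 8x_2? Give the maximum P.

x_1 = 27, x_2 = 13, maximum P = 995

Feasible corners and P = 33x_1 + 8x_2:
  (0, 187/4) → P = 374
  (0, 13) → P = 104
  (27, 13) → P = 995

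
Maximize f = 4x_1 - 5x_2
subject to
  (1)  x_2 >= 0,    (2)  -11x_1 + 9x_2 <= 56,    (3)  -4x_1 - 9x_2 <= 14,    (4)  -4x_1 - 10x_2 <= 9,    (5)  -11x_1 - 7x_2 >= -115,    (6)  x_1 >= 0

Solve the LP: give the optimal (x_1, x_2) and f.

Extreme points and f = 4x_1 - 5x_2:
  (115/11, 0) → f = 460/11
  (0, 0) → f = 0
  (643/176, 171/16) → f = -6833/176
  (0, 56/9) → f = -280/9

x_1 = 115/11, x_2 = 0, maximum f = 460/11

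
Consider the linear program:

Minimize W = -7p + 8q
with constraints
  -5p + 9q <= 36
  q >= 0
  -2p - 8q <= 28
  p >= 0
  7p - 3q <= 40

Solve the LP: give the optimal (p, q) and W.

p = 40/7, q = 0, minimum W = -40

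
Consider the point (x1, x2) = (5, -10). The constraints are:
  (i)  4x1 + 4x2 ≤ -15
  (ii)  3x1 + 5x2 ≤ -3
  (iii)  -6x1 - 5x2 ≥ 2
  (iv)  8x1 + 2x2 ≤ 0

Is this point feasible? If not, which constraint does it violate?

Constraint (iv): 8x1 + 2x2 = 20, which is not ≤ 0. All other constraints are satisfied.

not feasible — violates (iv)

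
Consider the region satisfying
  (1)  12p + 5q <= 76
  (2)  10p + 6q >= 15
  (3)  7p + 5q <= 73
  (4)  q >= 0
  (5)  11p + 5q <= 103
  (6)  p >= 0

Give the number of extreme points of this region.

5

Pairwise boundary intersections that survive every other constraint:
  (3/5, 344/25)
  (19/3, 0)
  (3/2, 0)
  (0, 5/2)
  (0, 73/5)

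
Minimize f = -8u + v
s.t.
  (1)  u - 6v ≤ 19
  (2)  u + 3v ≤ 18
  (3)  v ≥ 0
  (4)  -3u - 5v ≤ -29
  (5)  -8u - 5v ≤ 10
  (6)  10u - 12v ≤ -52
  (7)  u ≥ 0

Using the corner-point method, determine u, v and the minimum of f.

Vertices and f = -8u + v:
  (10/7, 116/21) → f = -124/21
  (0, 6) → f = 6
  (44/43, 223/43) → f = -3
  (0, 29/5) → f = 29/5

The optimum lies where u + 3v = 18 and 10u - 12v = -52.
Solving simultaneously gives u = 10/7, v = 116/21.

u = 10/7, v = 116/21, minimum f = -124/21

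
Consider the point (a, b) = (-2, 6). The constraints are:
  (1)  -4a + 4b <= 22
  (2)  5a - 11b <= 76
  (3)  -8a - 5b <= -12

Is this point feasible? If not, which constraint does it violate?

not feasible — violates (1)

Constraint (1): -4a + 4b = 32, which is not ≤ 22. All other constraints are satisfied.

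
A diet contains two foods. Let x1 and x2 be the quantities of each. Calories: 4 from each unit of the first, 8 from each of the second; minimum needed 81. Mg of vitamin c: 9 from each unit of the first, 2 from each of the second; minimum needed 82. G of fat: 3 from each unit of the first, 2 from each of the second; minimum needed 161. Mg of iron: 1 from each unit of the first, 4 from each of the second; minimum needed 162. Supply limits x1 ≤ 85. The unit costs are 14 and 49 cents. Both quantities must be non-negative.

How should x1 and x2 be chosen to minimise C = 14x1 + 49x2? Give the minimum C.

Extreme points and C = 14x1 + 49x2:
  (0, 161/2) → C = 7889/2
  (32, 65/2) → C = 4081/2
  (85, 77/4) → C = 8533/4
The feasible region is unbounded (it extends along (0, 1)), but C strictly increases along every unbounded feasible direction, so there is no improving ray and the minimum is attained at a vertex.

x1 = 32, x2 = 65/2, minimum C = 4081/2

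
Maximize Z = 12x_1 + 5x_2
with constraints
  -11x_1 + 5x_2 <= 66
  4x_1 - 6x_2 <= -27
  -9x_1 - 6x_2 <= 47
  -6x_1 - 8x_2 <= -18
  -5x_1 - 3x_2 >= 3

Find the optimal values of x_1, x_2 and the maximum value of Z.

Corner points and Z = 12x_1 + 5x_2:
  (-219/59, 297/59) → Z = -1143/59
  (-213/58, 297/58) → Z = -1071/58
  (-39/11, 54/11) → Z = -18

x_1 = -39/11, x_2 = 54/11, maximum Z = -18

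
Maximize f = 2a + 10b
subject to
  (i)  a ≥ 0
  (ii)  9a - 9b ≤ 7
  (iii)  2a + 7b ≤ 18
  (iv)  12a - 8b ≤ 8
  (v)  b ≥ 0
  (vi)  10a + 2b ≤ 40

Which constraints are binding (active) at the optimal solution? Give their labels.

(i) and (iii)

Corner points and f = 2a + 10b:
  (0, 18/7) → f = 180/7
  (0, 0) → f = 0
  (2, 2) → f = 24
  (2/3, 0) → f = 4/3

The maximum is at (0, 18/7). Substituting into each constraint, equality holds for (i) and (iii); the remaining constraints have slack.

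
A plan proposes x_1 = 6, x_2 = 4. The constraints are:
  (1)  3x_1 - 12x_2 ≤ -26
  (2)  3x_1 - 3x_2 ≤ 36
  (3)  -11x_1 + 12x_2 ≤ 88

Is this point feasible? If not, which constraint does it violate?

(1): -30 ≤ -26 ✓
(2): 6 ≤ 36 ✓
(3): -18 ≤ 88 ✓

feasible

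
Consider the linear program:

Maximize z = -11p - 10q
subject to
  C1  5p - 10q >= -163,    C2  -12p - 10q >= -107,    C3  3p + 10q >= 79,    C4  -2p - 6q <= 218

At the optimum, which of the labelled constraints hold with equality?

C1 and C3

Vertices and z = -11p - 10q:
  (-56/17, 2491/170) → z = -1875/17
  (-21/2, 221/20) → z = 5
  (28/9, 209/30) → z = -935/9

The maximum is at (-21/2, 221/20). Substituting into each constraint, equality holds for C1 and C3; the remaining constraints have slack.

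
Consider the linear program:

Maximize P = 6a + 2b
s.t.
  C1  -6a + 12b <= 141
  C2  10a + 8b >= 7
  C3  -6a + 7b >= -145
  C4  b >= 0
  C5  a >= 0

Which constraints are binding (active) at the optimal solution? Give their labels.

Feasible corners and P = 6a + 2b:
  (909/10, 286/5) → P = 3299/5
  (0, 47/4) → P = 47/2
  (7/10, 0) → P = 21/5
  (0, 7/8) → P = 7/4
  (145/6, 0) → P = 145

The maximum is at (909/10, 286/5). Substituting into each constraint, equality holds for C1 and C3; the remaining constraints have slack.

C1 and C3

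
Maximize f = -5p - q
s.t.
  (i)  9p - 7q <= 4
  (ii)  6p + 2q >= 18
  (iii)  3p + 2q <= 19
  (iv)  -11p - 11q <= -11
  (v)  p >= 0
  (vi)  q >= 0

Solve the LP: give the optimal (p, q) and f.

p = 0, q = 9, maximum f = -9

Vertices and f = -5p - q:
  (67/30, 23/10) → f = -202/15
  (47/13, 53/13) → f = -288/13
  (0, 9) → f = -9
  (0, 19/2) → f = -19/2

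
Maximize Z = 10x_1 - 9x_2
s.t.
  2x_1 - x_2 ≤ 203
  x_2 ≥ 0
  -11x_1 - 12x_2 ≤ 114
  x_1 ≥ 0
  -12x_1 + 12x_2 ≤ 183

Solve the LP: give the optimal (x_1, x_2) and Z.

x_1 = 203/2, x_2 = 0, maximum Z = 1015

Vertices and Z = 10x_1 - 9x_2:
  (203/2, 0) → Z = 1015
  (873/4, 467/2) → Z = 81
  (0, 0) → Z = 0
  (0, 61/4) → Z = -549/4

The optimum lies where 2x_1 - x_2 = 203 and x_2 = 0.
Solving simultaneously gives x_1 = 203/2, x_2 = 0.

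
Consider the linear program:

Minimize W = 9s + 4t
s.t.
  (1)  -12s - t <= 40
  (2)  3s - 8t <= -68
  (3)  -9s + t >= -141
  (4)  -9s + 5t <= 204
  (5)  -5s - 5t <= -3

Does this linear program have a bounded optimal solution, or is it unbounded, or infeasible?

Extreme points and W = 9s + 4t:
  (-388/99, 232/33) → W = -236/33
  (-404/69, 696/23) → W = 1572/23
  (52/3, 15) → W = 216
  (101/4, 345/4) → W = 2289/4
The feasible region has finitely many vertices and no improving ray; the minimum is -236/33 at (-388/99, 232/33).

bounded optimum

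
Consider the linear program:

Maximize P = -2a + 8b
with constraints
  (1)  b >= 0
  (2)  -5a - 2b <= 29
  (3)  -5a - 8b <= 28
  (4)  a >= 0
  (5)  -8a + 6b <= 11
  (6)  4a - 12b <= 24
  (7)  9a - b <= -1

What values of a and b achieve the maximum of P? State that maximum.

a = 5/46, b = 91/46, maximum P = 359/23

Corner points and P = -2a + 8b:
  (0, 11/6) → P = 44/3
  (0, 1) → P = 8
  (5/46, 91/46) → P = 359/23

The optimum lies where -8a + 6b = 11 and 9a - b = -1.
Solving simultaneously gives a = 5/46, b = 91/46.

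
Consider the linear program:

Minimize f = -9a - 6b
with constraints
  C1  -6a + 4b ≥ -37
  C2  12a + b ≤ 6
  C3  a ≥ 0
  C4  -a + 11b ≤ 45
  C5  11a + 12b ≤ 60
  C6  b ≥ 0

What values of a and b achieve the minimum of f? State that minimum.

Feasible corners and f = -9a - 6b:
  (3/19, 78/19) → f = -495/19
  (1/2, 0) → f = -9/2
  (0, 45/11) → f = -270/11
  (0, 0) → f = 0

a = 3/19, b = 78/19, minimum f = -495/19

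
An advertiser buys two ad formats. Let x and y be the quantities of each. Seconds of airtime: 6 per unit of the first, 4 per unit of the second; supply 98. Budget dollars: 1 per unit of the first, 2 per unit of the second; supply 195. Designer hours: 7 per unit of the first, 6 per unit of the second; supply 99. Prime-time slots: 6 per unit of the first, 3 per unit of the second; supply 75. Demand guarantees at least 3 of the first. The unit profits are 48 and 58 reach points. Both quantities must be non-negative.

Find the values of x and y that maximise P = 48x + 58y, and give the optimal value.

Extreme points and P = 48x + 58y:
  (25/2, 0) → P = 600
  (3, 0) → P = 144
  (51/5, 23/5) → P = 3782/5
  (3, 13) → P = 898

The optimum lies where 7x + 6y = 99 and x = 3.
Solving simultaneously gives x = 3, y = 13.

x = 3, y = 13, maximum P = 898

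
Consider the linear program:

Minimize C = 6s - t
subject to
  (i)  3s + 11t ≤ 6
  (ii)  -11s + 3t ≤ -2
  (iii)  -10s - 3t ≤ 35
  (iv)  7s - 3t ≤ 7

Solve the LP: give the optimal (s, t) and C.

Vertices and C = 6s - t:
  (4/13, 6/13) → C = 18/13
  (95/86, 21/86) → C = 549/86
  (-5/4, -21/4) → C = -9/4

The optimum lies where -11s + 3t = -2 and 7s - 3t = 7.
Solving simultaneously gives s = -5/4, t = -21/4.

s = -5/4, t = -21/4, minimum C = -9/4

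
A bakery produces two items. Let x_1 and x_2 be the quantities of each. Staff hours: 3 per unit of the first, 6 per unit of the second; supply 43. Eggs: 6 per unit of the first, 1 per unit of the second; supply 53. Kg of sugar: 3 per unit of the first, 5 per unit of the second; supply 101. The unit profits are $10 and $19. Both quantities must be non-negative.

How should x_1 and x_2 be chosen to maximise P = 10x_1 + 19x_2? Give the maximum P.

At the optimal vertex, 3x_1 + 6x_2 = 43 and 6x_1 + x_2 = 53.
Solving simultaneously gives x_1 = 25/3, x_2 = 3.

x_1 = 25/3, x_2 = 3, maximum P = 421/3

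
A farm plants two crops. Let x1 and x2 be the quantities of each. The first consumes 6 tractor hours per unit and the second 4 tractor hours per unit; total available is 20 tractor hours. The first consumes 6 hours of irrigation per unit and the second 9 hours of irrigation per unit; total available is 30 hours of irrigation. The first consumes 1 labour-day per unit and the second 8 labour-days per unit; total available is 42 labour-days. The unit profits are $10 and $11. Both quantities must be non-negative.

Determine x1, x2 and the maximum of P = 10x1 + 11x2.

Extreme points and P = 10x1 + 11x2:
  (0, 0) → P = 0
  (0, 10/3) → P = 110/3
  (10/3, 0) → P = 100/3
  (2, 2) → P = 42

x1 = 2, x2 = 2, maximum P = 42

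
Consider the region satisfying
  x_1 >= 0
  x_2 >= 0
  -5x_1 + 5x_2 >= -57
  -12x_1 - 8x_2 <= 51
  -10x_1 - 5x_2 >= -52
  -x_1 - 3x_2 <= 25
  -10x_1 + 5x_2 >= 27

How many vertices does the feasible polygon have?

3

Intersecting each pair of boundary lines and keeping only the points that satisfy every inequality leaves:
  (0, 52/5)
  (0, 27/5)
  (5/4, 79/10)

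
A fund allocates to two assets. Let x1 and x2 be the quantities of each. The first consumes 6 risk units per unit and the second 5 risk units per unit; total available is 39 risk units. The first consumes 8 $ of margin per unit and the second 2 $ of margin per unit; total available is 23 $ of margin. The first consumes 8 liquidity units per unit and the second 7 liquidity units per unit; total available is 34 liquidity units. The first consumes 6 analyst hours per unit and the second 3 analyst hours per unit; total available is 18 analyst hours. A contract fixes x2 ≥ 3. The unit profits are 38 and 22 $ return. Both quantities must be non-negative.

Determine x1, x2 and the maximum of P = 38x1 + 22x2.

Feasible corners and P = 38x1 + 22x2:
  (0, 34/7) → P = 748/7
  (0, 3) → P = 66
  (4/3, 10/3) → P = 124
  (3/2, 3) → P = 123

x1 = 4/3, x2 = 10/3, maximum P = 124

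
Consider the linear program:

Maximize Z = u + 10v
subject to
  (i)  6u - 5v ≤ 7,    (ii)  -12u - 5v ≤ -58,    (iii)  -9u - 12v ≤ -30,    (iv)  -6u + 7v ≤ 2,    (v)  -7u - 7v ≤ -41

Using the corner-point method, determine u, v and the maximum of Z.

The optimum lies where 6u - 5v = 7 and -6u + 7v = 2.
Solving simultaneously gives u = 59/12, v = 9/2.

u = 59/12, v = 9/2, maximum Z = 599/12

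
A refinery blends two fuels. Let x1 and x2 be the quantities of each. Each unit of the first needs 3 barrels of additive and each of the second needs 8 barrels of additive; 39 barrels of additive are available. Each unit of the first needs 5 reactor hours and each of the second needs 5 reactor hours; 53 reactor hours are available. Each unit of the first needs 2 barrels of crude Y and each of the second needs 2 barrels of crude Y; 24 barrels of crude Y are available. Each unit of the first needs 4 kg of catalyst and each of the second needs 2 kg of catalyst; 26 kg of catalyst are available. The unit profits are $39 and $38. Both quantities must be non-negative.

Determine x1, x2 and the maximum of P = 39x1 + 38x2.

x1 = 5, x2 = 3, maximum P = 309

Extreme points and P = 39x1 + 38x2:
  (0, 0) → P = 0
  (0, 39/8) → P = 741/4
  (13/2, 0) → P = 507/2
  (5, 3) → P = 309

The optimum lies where 3x1 + 8x2 = 39 and 4x1 + 2x2 = 26.
Solving simultaneously gives x1 = 5, x2 = 3.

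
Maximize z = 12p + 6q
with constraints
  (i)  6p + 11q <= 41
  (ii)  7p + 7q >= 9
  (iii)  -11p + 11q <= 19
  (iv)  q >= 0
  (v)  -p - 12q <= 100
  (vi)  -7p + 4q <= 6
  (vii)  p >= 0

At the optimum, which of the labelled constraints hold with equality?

(i) and (iv)

Extreme points and z = 12p + 6q:
  (22/17, 565/187) → z = 6294/187
  (41/6, 0) → z = 82
  (9/7, 0) → z = 108/7
  (0, 9/7) → z = 54/7
  (10/33, 67/33) → z = 174/11
  (0, 3/2) → z = 9

The maximum is at (41/6, 0). Substituting into each constraint, equality holds for (i) and (iv); the remaining constraints have slack.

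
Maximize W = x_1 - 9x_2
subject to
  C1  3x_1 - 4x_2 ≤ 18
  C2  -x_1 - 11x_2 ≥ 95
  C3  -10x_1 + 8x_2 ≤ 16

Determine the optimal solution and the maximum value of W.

x_1 = -13, x_2 = -57/4, maximum W = 461/4

Vertices and W = x_1 - 9x_2:
  (-182/37, -303/37) → W = 2545/37
  (-13, -57/4) → W = 461/4
  (-468/59, -467/59) → W = 3735/59

The binding constraints are 3x_1 - 4x_2 = 18 and -10x_1 + 8x_2 = 16.
Solving simultaneously gives x_1 = -13, x_2 = -57/4.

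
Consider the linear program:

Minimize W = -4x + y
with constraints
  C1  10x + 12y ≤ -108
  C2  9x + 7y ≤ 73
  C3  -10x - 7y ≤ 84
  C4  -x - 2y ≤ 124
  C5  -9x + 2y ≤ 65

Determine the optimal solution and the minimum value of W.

Feasible corners and W = -4x + y:
  (816/19, -851/19) → W = -4115/19
  (-126/25, -24/5) → W = 384/25
  (1014/11, -1189/11) → W = -5245/11
  (700/13, -1156/13) → W = -3956/13

The optimum lies where 9x + 7y = 73 and -x - 2y = 124.
Solving simultaneously gives x = 1014/11, y = -1189/11.

x = 1014/11, y = -1189/11, minimum W = -5245/11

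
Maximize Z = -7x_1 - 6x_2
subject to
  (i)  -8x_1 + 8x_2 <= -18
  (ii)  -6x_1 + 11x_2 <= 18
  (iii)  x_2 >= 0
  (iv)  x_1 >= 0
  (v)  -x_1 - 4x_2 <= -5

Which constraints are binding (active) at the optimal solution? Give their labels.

Feasible corners and Z = -7x_1 - 6x_2:
  (171/20, 63/10) → Z = -1953/20
  (14/5, 11/20) → Z = -229/10
  (5, 0) → Z = -35
The feasible region is unbounded (it extends along (11, 6), (1, 0)), but Z strictly decreases along every unbounded feasible direction, so there is no improving ray and the maximum is attained at a vertex.

The maximum is at (14/5, 11/20). Substituting into each constraint, equality holds for (i) and (v); the remaining constraints have slack.

(i) and (v)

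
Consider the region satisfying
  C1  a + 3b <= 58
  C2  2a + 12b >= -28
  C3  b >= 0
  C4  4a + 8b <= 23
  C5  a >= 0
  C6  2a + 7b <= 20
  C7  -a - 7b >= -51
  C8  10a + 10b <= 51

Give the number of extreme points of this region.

5

Intersecting each pair of boundary lines and keeping only the points that satisfy every inequality leaves:
  (0, 0)
  (51/10, 0)
  (1/12, 17/6)
  (89/20, 13/20)
  (0, 20/7)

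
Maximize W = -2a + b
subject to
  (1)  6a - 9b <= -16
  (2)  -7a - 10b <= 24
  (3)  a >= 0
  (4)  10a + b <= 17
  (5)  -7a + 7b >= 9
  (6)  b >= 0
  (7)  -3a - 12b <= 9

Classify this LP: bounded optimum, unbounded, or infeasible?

Extreme points and W = -2a + b:
  (0, 16/9) → W = 16/9
  (137/96, 131/48) → W = -1/8
  (0, 17) → W = 17
The feasible region has finitely many vertices and no improving ray; the maximum is 17 at (0, 17).

bounded optimum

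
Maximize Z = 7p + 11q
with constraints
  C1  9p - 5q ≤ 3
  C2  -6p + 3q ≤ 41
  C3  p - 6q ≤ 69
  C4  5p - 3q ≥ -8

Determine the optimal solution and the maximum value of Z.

p = 49/2, q = 87/2, maximum Z = 650

Extreme points and Z = 7p + 11q:
  (-327/49, -618/49) → Z = -9087/49
  (49/2, 87/2) → Z = 650
  (-85/9, -353/27) → Z = -5668/27

The optimum lies where 9p - 5q = 3 and 5p - 3q = -8.
Solving simultaneously gives p = 49/2, q = 87/2.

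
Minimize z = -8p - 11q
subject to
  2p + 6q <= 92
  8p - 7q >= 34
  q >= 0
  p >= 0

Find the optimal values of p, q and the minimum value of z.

Feasible corners and z = -8p - 11q:
  (424/31, 334/31) → z = -7066/31
  (46, 0) → z = -368
  (17/4, 0) → z = -34

p = 46, q = 0, minimum z = -368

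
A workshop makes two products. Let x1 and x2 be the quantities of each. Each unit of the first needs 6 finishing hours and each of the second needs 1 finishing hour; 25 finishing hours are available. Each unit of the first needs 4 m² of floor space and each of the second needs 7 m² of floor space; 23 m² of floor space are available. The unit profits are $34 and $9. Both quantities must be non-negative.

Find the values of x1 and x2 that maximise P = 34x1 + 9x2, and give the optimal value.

Extreme points and P = 34x1 + 9x2:
  (0, 0) → P = 0
  (0, 23/7) → P = 207/7
  (25/6, 0) → P = 425/3
  (4, 1) → P = 145

At the optimal vertex, 6x1 + x2 = 25 and 4x1 + 7x2 = 23.
Solving simultaneously gives x1 = 4, x2 = 1.

x1 = 4, x2 = 1, maximum P = 145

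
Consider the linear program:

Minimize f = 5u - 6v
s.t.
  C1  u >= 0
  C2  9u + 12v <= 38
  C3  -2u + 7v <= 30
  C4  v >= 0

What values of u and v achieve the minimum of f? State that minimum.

u = 0, v = 19/6, minimum f = -19

Vertices and f = 5u - 6v:
  (0, 19/6) → f = -19
  (0, 0) → f = 0
  (38/9, 0) → f = 190/9

The binding constraints are u = 0 and 9u + 12v = 38.
Solving simultaneously gives u = 0, v = 19/6.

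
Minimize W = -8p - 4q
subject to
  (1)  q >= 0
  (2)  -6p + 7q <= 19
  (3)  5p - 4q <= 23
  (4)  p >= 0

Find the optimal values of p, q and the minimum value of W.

p = 237/11, q = 233/11, minimum W = -2828/11

Vertices and W = -8p - 4q:
  (23/5, 0) → W = -184/5
  (0, 0) → W = 0
  (237/11, 233/11) → W = -2828/11
  (0, 19/7) → W = -76/7

The optimum lies where -6p + 7q = 19 and 5p - 4q = 23.
Solving simultaneously gives p = 237/11, q = 233/11.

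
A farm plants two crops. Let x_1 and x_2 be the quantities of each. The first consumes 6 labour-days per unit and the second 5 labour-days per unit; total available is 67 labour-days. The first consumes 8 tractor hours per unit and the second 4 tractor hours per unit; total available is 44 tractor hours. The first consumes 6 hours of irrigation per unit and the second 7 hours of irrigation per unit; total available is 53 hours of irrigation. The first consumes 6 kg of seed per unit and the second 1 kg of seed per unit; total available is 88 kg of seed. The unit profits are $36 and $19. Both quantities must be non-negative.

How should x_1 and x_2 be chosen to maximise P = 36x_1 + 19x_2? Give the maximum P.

x_1 = 3, x_2 = 5, maximum P = 203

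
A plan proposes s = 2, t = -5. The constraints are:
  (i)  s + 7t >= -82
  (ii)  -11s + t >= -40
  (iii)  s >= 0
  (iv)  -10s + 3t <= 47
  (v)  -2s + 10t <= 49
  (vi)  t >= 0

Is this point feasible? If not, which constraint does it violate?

not feasible — violates (vi)

Constraint (vi): t = -5, which is not ≥ 0. All other constraints are satisfied.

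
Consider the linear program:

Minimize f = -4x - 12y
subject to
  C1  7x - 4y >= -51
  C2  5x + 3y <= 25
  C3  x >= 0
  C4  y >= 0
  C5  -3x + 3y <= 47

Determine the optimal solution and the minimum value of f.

Vertices and f = -4x - 12y:
  (0, 25/3) → f = -100
  (5, 0) → f = -20
  (0, 0) → f = 0

x = 0, y = 25/3, minimum f = -100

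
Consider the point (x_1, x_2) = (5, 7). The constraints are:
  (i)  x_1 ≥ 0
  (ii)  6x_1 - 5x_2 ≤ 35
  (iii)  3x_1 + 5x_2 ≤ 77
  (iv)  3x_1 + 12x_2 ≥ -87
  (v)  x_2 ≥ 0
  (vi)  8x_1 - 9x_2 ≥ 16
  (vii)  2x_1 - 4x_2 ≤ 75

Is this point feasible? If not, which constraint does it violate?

Constraint (vi): 8x_1 - 9x_2 = -23, which is not ≥ 16. All other constraints are satisfied.

not feasible — violates (vi)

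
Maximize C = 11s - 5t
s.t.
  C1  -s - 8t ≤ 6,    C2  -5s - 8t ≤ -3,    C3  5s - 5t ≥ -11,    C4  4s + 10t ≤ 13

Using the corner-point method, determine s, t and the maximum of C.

Feasible corners and C = 11s - 5t:
  (9/4, -33/32) → C = 957/32
  (82/11, -37/22) → C = 1989/22
  (-73/65, 14/13) → C = -1153/65
  (-9/14, 109/70) → C = -104/7

The binding constraints are -s - 8t = 6 and 4s + 10t = 13.
Solving simultaneously gives s = 82/11, t = -37/22.

s = 82/11, t = -37/22, maximum C = 1989/22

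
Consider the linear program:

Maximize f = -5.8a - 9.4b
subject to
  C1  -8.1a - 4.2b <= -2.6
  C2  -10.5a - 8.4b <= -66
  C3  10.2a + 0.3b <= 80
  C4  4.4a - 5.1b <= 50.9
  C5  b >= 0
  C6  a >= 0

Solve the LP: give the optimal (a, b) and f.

a = 44/7, b = 0, maximum f = -1276/35

Vertices and f = -5.8a - 9.4b:
  (44/7, 0) → f = -1276/35
  (0, 55/7) → f = -517/7
  (400/51, 0) → f = -2320/51
  (0, 800/3) → f = -7520/3

The optimum lies where -10.5a - 8.4b = -66 and b = 0.
Solving simultaneously gives a = 44/7, b = 0.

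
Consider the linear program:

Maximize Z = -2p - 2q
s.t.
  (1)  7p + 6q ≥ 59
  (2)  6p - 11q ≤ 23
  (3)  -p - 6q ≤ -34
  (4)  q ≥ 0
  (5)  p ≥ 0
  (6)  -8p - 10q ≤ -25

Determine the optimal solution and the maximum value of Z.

Vertices and Z = -2p - 2q:
  (25/6, 179/36) → Z = -329/18
  (0, 59/6) → Z = -59/3
  (512/47, 181/47) → Z = -1386/47
The feasible region is unbounded (it extends along (0, 1), (11, 6)), but Z strictly decreases along every unbounded feasible direction, so there is no improving ray and the maximum is attained at a vertex.

The optimum lies where 7p + 6q = 59 and -p - 6q = -34.
Solving simultaneously gives p = 25/6, q = 179/36.

p = 25/6, q = 179/36, maximum Z = -329/18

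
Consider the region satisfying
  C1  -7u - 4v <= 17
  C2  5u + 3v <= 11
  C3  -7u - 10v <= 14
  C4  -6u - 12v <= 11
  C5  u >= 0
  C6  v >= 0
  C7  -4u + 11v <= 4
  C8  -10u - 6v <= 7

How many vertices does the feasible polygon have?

4

Pairwise boundary intersections that survive every other constraint:
  (11/5, 0)
  (109/67, 64/67)
  (0, 0)
  (0, 4/11)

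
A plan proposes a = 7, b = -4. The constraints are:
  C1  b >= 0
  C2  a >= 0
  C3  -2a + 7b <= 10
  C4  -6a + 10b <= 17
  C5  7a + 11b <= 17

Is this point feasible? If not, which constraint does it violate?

not feasible — violates C1

Constraint C1: b = -4, which is not ≥ 0. All other constraints are satisfied.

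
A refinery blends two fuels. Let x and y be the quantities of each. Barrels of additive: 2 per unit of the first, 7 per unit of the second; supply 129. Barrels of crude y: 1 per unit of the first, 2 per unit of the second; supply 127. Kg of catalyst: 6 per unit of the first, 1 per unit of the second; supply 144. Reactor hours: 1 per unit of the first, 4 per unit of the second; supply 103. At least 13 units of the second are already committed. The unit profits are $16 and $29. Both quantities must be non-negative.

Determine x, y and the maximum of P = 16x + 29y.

Feasible corners and P = 16x + 29y:
  (0, 129/7) → P = 3741/7
  (0, 13) → P = 377
  (19, 13) → P = 681

At the optimal vertex, 2x + 7y = 129 and y = 13.
Solving simultaneously gives x = 19, y = 13.

x = 19, y = 13, maximum P = 681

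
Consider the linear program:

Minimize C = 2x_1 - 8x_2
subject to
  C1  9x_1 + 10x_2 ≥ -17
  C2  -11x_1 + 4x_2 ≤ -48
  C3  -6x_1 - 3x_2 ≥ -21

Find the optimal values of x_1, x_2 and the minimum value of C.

x_1 = 4, x_2 = -1, minimum C = 16

The optimum lies where -11x_1 + 4x_2 = -48 and -6x_1 - 3x_2 = -21.
Solving simultaneously gives x_1 = 4, x_2 = -1.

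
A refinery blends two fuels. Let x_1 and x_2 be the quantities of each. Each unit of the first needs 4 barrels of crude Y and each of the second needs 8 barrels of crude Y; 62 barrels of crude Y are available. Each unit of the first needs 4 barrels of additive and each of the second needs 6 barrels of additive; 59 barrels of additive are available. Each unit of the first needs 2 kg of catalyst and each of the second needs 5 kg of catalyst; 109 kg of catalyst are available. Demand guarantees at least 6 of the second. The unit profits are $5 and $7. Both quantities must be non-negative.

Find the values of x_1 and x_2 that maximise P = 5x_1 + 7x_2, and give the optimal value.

x_1 = 7/2, x_2 = 6, maximum P = 119/2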